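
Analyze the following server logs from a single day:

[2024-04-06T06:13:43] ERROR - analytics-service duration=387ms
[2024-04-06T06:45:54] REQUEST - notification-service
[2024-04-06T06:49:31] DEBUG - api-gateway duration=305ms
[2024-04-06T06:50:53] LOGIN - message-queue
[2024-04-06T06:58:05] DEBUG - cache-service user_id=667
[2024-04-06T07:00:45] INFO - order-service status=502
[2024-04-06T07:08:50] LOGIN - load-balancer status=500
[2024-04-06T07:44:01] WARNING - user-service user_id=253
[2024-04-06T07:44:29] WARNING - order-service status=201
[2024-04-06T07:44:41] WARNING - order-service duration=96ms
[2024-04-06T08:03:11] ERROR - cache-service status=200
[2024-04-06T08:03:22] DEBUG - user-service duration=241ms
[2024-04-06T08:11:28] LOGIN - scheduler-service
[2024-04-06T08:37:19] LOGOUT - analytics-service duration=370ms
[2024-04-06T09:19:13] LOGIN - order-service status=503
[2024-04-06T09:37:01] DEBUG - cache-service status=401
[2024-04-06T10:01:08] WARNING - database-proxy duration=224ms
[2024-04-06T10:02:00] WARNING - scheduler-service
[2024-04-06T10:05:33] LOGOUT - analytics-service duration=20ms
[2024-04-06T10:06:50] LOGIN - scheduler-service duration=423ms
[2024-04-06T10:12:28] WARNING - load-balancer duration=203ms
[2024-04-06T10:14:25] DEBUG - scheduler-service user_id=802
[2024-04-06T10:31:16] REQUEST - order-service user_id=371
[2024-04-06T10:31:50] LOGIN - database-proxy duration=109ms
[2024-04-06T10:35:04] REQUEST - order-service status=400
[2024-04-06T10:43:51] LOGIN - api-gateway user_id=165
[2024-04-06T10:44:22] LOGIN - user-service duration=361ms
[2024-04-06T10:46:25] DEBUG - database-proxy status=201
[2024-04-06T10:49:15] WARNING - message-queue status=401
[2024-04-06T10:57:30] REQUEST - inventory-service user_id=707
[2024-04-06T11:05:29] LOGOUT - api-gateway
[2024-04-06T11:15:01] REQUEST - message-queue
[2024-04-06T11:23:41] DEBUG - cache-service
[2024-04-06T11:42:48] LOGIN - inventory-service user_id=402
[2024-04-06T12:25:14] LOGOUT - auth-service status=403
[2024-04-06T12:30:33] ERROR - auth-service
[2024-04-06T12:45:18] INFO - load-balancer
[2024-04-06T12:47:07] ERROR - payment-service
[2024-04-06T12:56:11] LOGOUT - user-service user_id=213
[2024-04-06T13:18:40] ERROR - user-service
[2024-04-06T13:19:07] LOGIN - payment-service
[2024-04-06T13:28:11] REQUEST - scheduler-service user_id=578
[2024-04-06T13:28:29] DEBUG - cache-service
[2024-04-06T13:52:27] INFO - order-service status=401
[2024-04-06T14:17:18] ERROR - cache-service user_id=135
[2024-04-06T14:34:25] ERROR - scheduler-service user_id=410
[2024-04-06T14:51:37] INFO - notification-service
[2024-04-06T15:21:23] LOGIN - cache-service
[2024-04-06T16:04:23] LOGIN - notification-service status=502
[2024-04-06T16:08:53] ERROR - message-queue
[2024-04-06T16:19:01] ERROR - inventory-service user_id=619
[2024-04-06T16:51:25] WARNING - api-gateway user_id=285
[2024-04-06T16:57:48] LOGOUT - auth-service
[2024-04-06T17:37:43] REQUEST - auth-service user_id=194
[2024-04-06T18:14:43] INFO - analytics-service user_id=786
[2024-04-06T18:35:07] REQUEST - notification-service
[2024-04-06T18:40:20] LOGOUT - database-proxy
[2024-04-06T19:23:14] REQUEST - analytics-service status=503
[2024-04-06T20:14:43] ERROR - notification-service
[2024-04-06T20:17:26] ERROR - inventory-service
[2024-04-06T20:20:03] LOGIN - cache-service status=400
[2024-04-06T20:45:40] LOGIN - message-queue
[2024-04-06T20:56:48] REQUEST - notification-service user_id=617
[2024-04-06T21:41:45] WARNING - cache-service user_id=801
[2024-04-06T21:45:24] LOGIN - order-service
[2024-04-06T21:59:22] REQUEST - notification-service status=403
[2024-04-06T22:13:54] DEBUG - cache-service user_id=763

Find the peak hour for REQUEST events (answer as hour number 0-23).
10

To find the peak hour:

1. Group all REQUEST events by hour
2. Count events in each hour
3. Find hour with maximum count
4. Peak hour: 10 (with 3 events)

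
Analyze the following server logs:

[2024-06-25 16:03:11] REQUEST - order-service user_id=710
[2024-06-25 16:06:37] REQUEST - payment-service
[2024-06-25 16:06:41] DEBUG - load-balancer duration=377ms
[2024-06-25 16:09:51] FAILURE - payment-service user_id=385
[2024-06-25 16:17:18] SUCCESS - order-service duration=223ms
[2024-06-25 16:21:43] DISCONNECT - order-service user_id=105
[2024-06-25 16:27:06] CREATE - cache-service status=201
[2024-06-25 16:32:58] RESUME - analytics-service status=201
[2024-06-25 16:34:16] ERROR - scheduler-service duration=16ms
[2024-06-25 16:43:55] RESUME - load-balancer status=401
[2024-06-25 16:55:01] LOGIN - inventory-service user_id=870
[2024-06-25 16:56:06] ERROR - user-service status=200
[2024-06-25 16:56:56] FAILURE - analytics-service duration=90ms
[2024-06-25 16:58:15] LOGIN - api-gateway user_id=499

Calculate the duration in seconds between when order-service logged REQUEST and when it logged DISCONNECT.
1112

To find the time between events:

1. Locate the first REQUEST event for order-service: 2024-06-25 16:03:11
2. Locate the first DISCONNECT event for order-service: 2024-06-25 16:21:43
3. Calculate the difference: 2024-06-25 16:21:43 - 2024-06-25 16:03:11 = 1112 seconds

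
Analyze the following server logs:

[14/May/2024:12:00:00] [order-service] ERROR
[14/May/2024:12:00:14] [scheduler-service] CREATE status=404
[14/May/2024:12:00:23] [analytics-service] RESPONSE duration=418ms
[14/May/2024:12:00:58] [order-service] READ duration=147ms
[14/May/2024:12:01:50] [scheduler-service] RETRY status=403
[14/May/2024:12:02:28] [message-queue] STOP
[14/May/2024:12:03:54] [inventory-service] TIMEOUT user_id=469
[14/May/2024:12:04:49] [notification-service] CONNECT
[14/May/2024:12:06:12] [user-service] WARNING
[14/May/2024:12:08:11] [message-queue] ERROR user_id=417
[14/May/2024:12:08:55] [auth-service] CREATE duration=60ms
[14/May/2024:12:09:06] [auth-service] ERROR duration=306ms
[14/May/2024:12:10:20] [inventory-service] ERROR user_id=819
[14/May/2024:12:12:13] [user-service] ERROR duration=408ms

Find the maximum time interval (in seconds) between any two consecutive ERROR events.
491

To find the longest gap:

1. Extract all ERROR events in chronological order
2. Calculate time differences between consecutive events
3. Find the maximum difference
4. Longest gap: 491 seconds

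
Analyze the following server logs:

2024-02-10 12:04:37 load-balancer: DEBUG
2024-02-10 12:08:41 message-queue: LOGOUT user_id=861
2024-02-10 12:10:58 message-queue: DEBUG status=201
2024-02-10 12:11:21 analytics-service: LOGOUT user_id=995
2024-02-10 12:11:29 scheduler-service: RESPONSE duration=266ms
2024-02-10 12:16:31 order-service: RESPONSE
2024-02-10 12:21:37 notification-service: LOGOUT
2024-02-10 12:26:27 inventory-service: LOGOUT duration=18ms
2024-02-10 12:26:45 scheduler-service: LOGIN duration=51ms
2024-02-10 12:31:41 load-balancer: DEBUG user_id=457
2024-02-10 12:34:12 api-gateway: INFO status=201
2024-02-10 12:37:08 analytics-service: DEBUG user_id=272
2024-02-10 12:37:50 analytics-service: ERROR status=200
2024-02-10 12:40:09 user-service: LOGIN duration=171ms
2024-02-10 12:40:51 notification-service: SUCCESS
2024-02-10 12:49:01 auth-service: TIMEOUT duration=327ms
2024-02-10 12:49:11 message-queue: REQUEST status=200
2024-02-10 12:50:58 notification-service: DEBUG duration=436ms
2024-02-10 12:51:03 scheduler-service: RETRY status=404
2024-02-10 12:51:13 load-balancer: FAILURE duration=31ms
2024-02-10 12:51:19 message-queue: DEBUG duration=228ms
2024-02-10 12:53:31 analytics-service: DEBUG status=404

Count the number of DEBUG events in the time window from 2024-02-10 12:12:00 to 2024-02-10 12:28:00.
0

To count events in the time window:

1. Window boundaries: 2024-02-10 12:12:00 to 2024-02-10 12:28:00
2. Filter for DEBUG events within this window
3. Count matching events: 0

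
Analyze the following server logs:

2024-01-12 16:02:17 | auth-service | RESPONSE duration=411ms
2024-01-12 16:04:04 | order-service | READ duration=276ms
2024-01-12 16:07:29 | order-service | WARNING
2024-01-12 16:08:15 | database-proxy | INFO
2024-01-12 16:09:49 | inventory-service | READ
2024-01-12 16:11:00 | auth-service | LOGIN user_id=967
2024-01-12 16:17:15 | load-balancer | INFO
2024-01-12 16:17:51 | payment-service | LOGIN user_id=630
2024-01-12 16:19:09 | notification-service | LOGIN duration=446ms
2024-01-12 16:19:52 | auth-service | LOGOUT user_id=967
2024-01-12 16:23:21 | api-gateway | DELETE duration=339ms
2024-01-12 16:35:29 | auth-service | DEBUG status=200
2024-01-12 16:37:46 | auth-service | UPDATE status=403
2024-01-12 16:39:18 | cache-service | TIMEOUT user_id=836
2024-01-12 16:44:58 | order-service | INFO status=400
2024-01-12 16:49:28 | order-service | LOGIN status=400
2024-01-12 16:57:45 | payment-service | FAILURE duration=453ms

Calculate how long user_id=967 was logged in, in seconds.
532

To calculate session duration:

1. Find LOGIN event for user_id=967: 2024-01-12 16:11:00
2. Find LOGOUT event for user_id=967: 2024-01-12 16:19:52
3. Session duration: 2024-01-12 16:19:52 - 2024-01-12 16:11:00 = 532 seconds (8 minutes)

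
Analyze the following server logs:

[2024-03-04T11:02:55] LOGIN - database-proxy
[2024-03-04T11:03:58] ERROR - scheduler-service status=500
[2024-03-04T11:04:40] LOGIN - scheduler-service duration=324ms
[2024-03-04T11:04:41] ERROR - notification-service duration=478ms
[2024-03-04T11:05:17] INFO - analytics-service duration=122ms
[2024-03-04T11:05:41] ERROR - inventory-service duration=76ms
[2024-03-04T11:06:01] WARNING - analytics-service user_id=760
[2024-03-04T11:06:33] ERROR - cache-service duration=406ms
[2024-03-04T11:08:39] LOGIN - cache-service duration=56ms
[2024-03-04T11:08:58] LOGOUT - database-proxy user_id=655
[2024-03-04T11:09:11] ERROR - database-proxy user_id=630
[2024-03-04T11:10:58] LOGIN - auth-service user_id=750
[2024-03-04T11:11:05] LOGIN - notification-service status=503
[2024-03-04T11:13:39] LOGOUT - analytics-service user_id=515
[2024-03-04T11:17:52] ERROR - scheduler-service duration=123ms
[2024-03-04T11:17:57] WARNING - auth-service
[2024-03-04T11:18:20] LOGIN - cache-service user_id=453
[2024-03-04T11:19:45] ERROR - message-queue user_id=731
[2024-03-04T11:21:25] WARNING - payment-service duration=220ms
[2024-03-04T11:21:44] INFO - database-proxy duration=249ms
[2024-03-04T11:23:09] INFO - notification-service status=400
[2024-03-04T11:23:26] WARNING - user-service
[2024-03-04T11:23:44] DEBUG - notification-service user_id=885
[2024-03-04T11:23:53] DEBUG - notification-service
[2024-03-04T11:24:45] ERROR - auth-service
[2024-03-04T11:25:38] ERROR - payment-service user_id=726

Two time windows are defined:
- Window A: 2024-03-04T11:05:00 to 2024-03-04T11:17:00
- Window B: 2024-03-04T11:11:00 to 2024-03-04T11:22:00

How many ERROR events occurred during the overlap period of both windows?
0

To find overlap events:

1. Window A: 2024-03-04T11:05:00 to 2024-03-04T11:17:00
2. Window B: 2024-03-04T11:11:00 to 2024-03-04T11:22:00
3. Overlap period: 2024-03-04T11:11:00 to 2024-03-04T11:17:00
4. Count ERROR events in overlap: 0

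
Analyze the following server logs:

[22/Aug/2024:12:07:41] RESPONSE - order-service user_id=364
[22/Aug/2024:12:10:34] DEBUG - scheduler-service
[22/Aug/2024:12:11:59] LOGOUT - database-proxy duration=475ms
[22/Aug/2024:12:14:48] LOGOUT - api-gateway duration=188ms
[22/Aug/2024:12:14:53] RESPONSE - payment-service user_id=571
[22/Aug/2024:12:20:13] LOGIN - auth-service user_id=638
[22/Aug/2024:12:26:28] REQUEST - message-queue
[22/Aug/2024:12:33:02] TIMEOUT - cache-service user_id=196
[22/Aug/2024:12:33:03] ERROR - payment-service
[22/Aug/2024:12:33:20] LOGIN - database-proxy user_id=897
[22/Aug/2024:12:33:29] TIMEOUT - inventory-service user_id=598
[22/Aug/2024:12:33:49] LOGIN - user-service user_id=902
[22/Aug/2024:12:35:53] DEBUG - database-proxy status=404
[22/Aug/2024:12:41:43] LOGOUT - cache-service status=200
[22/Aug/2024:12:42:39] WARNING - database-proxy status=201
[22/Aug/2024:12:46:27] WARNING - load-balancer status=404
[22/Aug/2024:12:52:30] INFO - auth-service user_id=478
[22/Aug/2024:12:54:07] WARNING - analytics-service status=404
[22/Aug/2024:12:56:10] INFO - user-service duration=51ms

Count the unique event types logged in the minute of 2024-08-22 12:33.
3

To count unique event types:

1. Filter events in the minute starting at 2024-08-22 12:33
2. Extract event types from matching entries
3. Count unique types: 3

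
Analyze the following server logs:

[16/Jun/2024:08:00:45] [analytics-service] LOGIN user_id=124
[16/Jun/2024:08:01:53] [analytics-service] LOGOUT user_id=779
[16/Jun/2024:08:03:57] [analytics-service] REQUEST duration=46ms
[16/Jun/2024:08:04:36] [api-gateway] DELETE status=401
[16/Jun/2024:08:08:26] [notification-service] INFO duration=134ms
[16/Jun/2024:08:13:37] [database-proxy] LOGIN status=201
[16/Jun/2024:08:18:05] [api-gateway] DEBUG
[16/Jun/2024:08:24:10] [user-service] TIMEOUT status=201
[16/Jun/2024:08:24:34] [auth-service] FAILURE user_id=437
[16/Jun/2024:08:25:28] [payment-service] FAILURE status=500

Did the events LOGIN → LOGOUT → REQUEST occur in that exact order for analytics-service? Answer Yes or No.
Yes

To verify sequence order:

1. Find all events in sequence LOGIN → LOGOUT → REQUEST for analytics-service
2. Extract their timestamps
3. Check if timestamps are in ascending order
4. Result: Yes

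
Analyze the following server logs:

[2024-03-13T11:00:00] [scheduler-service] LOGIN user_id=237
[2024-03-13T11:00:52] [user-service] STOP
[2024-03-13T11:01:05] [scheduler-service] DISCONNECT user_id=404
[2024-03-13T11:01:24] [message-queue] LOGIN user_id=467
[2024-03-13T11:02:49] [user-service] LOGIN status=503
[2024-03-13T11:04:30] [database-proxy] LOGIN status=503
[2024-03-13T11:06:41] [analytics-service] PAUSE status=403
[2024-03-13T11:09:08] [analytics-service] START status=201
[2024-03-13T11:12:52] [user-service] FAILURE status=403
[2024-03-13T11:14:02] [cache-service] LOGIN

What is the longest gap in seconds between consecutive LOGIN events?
572

To find the longest gap:

1. Extract all LOGIN events in chronological order
2. Calculate time differences between consecutive events
3. Find the maximum difference
4. Longest gap: 572 seconds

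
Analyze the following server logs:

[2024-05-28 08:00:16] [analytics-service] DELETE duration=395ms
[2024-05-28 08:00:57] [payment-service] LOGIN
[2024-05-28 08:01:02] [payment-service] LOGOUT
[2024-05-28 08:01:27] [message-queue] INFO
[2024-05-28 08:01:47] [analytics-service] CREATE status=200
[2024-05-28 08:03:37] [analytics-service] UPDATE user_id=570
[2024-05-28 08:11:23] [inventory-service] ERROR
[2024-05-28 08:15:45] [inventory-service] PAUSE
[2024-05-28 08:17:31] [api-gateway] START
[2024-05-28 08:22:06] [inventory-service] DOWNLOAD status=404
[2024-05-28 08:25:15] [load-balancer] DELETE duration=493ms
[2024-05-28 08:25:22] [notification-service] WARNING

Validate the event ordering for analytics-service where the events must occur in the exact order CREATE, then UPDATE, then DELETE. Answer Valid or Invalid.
Invalid

To validate ordering:

1. Required order: CREATE → UPDATE → DELETE
2. Rule: the events must occur in the exact order CREATE, then UPDATE, then DELETE
3. Check actual order of events for analytics-service
4. Result: Invalid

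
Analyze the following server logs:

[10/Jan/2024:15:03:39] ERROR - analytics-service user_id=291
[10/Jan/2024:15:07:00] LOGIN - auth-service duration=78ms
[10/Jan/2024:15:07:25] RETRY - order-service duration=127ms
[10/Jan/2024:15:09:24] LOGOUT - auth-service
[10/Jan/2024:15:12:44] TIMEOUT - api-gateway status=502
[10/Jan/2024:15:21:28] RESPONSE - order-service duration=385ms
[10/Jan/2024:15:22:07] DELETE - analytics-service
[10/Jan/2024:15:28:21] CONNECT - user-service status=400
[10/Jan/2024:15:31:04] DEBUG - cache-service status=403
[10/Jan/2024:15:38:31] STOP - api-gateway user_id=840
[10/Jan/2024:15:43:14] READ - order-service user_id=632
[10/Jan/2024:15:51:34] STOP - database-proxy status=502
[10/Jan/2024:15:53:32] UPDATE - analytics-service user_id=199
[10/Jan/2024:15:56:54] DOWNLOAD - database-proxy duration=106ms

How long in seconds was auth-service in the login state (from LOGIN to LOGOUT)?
144

To calculate state duration:

1. Find LOGIN event for auth-service: 10/Jan/2024:15:07:00
2. Find LOGOUT event for auth-service: 10/Jan/2024:15:09:24
3. Calculate duration: 10/Jan/2024:15:09:24 - 10/Jan/2024:15:07:00 = 144 seconds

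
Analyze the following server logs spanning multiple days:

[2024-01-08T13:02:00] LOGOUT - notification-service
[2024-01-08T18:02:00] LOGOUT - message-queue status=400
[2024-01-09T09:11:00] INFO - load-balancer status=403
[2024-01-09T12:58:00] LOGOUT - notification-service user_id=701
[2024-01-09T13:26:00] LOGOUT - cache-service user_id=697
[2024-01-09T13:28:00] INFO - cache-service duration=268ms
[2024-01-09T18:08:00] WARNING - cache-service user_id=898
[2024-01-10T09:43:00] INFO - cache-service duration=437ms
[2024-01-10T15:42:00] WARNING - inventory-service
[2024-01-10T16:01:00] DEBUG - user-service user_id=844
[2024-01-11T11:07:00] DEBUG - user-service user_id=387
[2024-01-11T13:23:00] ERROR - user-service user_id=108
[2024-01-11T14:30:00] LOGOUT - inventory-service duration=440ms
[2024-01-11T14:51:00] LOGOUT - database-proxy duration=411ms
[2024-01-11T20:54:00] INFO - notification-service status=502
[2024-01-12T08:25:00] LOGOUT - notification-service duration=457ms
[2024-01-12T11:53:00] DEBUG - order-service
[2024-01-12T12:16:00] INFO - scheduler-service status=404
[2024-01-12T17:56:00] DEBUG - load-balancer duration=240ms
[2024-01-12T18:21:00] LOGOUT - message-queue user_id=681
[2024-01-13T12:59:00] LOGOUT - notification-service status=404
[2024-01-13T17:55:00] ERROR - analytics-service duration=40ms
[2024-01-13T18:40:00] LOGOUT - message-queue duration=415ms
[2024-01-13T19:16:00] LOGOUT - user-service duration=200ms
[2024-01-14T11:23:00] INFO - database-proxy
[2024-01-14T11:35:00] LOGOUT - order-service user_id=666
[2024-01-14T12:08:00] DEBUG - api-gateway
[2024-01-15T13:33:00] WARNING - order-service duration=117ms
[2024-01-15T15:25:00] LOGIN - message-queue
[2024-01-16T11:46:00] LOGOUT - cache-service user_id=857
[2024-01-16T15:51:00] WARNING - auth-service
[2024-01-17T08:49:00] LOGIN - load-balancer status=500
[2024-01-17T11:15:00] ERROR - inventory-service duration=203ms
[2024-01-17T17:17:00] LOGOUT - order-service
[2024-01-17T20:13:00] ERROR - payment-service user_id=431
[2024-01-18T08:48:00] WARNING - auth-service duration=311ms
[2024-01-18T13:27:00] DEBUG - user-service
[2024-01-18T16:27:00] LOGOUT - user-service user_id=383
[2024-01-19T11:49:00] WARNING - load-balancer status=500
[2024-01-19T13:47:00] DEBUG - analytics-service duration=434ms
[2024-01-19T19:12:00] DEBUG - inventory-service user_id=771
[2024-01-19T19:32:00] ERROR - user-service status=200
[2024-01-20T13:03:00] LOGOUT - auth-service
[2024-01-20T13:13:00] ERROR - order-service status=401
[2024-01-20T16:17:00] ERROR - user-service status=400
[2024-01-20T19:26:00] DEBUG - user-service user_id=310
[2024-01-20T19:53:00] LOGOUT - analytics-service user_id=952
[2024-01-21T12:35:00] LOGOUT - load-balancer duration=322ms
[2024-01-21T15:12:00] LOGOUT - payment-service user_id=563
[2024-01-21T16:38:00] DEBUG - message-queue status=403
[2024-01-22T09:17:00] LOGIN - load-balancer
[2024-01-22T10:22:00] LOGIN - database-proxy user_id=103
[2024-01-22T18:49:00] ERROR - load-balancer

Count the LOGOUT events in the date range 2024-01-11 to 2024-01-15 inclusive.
8

To filter by date range:

1. Date range: 2024-01-11 through 2024-01-15, both dates inclusive
2. Filter for LOGOUT events whose date falls in this range
3. Count matching events: 8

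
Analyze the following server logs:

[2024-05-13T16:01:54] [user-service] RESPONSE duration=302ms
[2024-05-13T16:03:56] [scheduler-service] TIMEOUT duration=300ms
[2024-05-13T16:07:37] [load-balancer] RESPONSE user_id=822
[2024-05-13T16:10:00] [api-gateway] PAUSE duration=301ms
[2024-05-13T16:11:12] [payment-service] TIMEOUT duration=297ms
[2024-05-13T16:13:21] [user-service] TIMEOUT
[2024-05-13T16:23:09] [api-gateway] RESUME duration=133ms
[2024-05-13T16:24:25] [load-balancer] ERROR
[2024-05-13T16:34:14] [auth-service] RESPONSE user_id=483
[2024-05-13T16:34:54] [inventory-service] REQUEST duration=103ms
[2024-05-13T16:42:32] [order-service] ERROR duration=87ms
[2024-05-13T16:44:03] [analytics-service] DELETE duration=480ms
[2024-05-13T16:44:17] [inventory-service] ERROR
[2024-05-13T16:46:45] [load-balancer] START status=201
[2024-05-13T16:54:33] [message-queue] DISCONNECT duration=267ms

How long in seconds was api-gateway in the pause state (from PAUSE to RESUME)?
789

To calculate state duration:

1. Find PAUSE event for api-gateway: 2024-05-13T16:10:00
2. Find RESUME event for api-gateway: 2024-05-13T16:23:09
3. Calculate duration: 2024-05-13T16:23:09 - 2024-05-13T16:10:00 = 789 seconds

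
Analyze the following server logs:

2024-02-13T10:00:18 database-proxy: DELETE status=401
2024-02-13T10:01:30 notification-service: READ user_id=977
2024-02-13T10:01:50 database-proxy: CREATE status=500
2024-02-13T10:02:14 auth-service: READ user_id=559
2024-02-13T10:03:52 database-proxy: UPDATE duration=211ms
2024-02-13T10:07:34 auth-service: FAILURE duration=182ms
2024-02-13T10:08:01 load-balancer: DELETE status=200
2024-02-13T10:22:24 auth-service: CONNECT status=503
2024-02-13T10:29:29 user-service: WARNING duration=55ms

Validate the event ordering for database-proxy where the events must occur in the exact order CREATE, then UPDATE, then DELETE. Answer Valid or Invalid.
Invalid

To validate ordering:

1. Required order: CREATE → UPDATE → DELETE
2. Rule: the events must occur in the exact order CREATE, then UPDATE, then DELETE
3. Check actual order of events for database-proxy
4. Result: Invalid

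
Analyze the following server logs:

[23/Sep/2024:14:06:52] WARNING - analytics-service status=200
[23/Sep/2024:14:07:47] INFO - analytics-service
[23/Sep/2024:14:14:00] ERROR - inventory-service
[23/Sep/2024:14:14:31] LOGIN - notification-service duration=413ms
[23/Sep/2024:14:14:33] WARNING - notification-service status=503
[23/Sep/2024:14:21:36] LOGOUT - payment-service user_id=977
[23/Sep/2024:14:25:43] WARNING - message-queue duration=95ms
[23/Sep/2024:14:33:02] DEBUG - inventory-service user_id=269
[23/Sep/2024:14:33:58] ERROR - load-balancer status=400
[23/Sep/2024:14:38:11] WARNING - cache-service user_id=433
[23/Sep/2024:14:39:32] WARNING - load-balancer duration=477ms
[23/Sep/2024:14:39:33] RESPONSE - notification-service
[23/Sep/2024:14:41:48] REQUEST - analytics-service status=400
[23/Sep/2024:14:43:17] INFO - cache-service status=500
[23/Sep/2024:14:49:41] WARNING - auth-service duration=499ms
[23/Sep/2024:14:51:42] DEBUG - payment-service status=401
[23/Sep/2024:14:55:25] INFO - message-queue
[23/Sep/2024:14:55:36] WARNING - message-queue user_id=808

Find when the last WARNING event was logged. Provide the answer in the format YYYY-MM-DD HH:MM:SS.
2024-09-23 14:55:36

To find the last event:

1. Filter for all WARNING events
2. Sort by timestamp
3. Select the last one
4. Timestamp: 2024-09-23 14:55:36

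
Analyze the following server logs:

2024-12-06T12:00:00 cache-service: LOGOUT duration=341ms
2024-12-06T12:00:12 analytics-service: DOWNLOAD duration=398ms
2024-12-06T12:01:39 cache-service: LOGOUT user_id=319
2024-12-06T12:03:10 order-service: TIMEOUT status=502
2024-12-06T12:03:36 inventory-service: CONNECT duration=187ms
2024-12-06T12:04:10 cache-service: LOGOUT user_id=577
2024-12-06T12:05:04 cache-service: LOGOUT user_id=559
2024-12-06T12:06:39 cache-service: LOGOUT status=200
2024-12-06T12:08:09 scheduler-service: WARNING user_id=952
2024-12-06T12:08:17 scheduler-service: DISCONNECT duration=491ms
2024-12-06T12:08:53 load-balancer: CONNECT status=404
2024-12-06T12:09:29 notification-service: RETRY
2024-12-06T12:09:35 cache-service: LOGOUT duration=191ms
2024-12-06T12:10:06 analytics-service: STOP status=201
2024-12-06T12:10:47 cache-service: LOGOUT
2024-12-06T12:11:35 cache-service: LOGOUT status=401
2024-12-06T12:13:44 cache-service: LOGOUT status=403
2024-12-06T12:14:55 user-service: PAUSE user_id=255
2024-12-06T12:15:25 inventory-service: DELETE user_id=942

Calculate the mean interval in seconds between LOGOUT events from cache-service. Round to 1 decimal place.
103.0

To calculate average interval:

1. Find all LOGOUT events for cache-service in order
2. Calculate time gaps between consecutive events
3. Compute mean of gaps: 824 / 8 = 103.0 seconds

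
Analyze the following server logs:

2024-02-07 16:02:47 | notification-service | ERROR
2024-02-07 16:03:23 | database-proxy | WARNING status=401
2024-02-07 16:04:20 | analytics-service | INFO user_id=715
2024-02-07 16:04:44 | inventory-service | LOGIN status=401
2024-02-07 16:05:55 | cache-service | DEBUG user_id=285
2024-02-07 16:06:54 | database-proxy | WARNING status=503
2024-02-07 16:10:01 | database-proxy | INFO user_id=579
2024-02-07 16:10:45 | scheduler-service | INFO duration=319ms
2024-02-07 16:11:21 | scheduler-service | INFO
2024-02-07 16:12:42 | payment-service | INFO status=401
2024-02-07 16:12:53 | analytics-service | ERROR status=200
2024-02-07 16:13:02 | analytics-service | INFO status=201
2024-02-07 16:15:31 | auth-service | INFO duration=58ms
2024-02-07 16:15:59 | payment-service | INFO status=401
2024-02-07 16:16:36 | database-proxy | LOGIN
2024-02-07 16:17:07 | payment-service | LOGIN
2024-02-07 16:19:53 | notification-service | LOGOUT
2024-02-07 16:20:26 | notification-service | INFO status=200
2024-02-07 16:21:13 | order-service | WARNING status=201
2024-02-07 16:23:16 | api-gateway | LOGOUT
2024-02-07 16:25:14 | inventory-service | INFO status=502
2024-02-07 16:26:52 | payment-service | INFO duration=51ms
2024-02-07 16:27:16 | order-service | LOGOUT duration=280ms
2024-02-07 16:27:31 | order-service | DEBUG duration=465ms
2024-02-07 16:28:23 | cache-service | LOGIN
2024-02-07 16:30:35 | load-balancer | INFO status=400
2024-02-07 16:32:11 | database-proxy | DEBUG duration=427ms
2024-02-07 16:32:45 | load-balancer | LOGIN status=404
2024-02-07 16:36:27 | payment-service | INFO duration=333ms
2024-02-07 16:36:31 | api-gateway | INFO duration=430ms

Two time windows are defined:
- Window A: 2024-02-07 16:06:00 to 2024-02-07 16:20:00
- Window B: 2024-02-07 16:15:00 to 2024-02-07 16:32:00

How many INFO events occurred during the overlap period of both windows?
2

To find overlap events:

1. Window A: 2024-02-07 16:06:00 to 2024-02-07 16:20:00
2. Window B: 2024-02-07 16:15:00 to 2024-02-07 16:32:00
3. Overlap period: 2024-02-07 16:15:00 to 2024-02-07 16:20:00
4. Count INFO events in overlap: 2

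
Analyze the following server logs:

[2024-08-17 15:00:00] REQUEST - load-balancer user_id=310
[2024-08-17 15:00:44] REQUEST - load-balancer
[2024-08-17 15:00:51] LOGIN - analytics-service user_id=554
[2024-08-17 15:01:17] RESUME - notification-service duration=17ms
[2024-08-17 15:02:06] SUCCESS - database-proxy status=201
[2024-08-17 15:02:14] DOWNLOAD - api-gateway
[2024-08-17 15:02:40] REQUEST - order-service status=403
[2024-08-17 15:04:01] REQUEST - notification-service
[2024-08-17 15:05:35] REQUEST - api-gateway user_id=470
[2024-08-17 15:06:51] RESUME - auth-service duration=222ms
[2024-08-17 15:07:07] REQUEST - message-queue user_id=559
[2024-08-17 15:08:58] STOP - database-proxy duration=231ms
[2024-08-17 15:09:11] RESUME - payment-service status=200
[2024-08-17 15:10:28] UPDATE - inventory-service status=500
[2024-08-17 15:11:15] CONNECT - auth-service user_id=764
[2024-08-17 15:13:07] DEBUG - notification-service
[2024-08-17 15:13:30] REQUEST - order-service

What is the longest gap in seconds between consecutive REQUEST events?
383

To find the longest gap:

1. Extract all REQUEST events in chronological order
2. Calculate time differences between consecutive events
3. Find the maximum difference
4. Longest gap: 383 seconds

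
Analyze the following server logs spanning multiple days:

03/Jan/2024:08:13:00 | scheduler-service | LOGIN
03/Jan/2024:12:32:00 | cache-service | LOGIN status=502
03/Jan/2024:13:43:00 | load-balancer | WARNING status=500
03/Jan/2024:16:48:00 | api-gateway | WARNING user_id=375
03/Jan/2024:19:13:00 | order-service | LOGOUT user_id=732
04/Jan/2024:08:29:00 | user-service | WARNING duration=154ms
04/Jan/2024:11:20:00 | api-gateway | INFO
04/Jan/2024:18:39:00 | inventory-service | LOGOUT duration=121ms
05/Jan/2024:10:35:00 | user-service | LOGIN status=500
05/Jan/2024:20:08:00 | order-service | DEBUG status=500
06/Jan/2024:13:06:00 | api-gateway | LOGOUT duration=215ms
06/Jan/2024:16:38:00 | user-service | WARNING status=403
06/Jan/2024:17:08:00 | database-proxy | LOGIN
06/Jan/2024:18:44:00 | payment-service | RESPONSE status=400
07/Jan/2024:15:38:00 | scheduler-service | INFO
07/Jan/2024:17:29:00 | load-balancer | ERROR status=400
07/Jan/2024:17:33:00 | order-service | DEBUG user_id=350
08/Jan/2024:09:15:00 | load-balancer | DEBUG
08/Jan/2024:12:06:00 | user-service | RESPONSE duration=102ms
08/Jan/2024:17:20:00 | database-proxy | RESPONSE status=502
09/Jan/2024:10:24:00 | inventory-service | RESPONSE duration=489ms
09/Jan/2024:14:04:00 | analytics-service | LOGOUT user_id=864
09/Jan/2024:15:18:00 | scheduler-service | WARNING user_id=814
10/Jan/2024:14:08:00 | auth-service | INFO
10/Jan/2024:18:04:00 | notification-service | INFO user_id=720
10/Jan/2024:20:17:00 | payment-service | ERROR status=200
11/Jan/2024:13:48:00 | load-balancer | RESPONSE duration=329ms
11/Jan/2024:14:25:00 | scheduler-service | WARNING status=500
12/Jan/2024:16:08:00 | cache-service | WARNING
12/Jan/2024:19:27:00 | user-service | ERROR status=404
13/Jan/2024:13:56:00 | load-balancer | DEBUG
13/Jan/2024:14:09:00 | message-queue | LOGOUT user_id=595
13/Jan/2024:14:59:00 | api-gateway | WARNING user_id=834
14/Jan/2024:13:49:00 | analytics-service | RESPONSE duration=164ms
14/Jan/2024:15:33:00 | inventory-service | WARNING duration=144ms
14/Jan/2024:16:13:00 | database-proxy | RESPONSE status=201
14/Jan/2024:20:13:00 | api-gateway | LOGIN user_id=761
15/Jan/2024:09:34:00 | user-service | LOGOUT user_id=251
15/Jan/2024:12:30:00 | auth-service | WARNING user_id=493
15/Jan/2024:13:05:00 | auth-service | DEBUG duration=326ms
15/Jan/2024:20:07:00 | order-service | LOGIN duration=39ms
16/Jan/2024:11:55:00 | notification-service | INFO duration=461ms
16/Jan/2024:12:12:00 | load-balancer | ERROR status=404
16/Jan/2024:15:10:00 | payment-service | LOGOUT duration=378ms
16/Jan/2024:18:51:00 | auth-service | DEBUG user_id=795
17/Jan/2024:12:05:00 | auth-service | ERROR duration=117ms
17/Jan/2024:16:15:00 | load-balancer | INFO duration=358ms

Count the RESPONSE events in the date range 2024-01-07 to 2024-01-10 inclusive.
3

To filter by date range:

1. Date range: 2024-01-07 through 2024-01-10, both dates inclusive
2. Filter for RESPONSE events whose date falls in this range
3. Count matching events: 3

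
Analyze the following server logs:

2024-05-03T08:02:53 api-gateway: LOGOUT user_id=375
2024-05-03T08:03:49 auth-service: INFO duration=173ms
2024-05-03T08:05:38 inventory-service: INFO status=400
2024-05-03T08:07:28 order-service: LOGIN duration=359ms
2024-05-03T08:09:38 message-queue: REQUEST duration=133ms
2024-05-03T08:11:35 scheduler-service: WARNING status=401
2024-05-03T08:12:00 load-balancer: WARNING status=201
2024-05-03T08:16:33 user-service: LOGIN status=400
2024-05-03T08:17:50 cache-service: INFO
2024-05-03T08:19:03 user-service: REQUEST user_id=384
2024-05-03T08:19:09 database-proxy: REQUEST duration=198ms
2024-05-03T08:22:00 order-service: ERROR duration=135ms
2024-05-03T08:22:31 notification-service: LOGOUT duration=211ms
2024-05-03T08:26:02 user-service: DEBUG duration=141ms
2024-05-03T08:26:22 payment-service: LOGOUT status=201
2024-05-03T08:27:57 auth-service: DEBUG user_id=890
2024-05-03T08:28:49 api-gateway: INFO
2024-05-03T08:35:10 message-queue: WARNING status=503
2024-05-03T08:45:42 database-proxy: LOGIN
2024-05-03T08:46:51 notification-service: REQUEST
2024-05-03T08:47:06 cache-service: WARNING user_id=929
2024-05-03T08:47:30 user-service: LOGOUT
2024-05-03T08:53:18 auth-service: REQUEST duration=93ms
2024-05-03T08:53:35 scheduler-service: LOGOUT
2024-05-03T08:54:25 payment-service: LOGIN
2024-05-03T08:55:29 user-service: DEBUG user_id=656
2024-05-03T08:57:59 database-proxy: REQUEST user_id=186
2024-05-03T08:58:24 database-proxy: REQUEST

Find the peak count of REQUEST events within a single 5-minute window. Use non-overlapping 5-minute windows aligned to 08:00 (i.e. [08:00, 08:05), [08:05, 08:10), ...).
2

To find the burst window:

1. Divide the log period into non-overlapping 5-minute windows starting at 08:00
2. Count REQUEST events in each window
3. Find the window with maximum count
4. Maximum events in a window: 2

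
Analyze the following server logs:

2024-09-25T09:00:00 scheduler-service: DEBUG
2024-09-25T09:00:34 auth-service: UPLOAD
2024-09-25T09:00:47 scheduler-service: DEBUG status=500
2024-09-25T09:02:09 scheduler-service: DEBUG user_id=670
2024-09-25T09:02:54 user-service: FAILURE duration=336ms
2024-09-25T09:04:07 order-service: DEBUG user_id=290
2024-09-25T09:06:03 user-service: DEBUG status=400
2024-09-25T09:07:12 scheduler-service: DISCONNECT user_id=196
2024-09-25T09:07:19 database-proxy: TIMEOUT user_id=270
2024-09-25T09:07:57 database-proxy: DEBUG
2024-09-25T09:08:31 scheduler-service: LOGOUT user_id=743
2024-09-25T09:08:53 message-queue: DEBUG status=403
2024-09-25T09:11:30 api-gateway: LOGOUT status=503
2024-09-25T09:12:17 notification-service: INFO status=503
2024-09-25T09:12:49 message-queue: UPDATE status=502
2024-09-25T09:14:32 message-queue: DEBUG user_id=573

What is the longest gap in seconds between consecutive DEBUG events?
339

To find the longest gap:

1. Extract all DEBUG events in chronological order
2. Calculate time differences between consecutive events
3. Find the maximum difference
4. Longest gap: 339 seconds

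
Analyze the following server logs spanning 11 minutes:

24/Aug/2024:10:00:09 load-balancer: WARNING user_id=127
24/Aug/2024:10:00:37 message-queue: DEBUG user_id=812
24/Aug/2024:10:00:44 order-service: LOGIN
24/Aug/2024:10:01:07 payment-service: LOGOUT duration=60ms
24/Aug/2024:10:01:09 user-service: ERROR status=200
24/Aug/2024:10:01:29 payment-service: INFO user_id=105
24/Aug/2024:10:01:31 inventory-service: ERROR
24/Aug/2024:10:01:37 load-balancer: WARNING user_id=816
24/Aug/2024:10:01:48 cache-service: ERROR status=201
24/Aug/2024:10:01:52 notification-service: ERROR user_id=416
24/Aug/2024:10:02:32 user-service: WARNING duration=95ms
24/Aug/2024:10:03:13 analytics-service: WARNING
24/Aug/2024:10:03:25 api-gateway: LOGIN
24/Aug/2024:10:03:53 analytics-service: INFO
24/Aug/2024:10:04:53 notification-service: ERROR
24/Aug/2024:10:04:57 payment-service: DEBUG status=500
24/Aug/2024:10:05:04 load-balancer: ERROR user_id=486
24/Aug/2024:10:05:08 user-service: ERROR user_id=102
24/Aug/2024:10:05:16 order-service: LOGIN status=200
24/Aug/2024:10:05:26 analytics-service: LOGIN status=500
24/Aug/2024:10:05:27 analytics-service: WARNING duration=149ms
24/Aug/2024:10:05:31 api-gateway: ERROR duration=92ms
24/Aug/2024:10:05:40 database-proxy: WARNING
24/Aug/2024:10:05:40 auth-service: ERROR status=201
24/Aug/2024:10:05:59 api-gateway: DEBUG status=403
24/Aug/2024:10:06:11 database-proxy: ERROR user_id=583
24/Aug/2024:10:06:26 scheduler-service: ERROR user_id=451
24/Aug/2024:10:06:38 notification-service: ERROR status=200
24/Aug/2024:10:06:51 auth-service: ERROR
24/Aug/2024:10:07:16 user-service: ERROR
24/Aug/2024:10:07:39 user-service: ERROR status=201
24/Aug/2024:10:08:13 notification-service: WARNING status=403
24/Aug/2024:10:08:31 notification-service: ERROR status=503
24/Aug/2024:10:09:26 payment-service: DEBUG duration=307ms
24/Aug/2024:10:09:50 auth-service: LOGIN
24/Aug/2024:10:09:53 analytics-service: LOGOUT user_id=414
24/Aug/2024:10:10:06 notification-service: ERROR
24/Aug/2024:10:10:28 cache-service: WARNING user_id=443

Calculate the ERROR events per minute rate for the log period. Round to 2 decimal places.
1.55

To calculate the rate:

1. Count total ERROR events: 17
2. Total time period: 11 minutes
3. Rate = 17 / 11 = 1.55 events per minute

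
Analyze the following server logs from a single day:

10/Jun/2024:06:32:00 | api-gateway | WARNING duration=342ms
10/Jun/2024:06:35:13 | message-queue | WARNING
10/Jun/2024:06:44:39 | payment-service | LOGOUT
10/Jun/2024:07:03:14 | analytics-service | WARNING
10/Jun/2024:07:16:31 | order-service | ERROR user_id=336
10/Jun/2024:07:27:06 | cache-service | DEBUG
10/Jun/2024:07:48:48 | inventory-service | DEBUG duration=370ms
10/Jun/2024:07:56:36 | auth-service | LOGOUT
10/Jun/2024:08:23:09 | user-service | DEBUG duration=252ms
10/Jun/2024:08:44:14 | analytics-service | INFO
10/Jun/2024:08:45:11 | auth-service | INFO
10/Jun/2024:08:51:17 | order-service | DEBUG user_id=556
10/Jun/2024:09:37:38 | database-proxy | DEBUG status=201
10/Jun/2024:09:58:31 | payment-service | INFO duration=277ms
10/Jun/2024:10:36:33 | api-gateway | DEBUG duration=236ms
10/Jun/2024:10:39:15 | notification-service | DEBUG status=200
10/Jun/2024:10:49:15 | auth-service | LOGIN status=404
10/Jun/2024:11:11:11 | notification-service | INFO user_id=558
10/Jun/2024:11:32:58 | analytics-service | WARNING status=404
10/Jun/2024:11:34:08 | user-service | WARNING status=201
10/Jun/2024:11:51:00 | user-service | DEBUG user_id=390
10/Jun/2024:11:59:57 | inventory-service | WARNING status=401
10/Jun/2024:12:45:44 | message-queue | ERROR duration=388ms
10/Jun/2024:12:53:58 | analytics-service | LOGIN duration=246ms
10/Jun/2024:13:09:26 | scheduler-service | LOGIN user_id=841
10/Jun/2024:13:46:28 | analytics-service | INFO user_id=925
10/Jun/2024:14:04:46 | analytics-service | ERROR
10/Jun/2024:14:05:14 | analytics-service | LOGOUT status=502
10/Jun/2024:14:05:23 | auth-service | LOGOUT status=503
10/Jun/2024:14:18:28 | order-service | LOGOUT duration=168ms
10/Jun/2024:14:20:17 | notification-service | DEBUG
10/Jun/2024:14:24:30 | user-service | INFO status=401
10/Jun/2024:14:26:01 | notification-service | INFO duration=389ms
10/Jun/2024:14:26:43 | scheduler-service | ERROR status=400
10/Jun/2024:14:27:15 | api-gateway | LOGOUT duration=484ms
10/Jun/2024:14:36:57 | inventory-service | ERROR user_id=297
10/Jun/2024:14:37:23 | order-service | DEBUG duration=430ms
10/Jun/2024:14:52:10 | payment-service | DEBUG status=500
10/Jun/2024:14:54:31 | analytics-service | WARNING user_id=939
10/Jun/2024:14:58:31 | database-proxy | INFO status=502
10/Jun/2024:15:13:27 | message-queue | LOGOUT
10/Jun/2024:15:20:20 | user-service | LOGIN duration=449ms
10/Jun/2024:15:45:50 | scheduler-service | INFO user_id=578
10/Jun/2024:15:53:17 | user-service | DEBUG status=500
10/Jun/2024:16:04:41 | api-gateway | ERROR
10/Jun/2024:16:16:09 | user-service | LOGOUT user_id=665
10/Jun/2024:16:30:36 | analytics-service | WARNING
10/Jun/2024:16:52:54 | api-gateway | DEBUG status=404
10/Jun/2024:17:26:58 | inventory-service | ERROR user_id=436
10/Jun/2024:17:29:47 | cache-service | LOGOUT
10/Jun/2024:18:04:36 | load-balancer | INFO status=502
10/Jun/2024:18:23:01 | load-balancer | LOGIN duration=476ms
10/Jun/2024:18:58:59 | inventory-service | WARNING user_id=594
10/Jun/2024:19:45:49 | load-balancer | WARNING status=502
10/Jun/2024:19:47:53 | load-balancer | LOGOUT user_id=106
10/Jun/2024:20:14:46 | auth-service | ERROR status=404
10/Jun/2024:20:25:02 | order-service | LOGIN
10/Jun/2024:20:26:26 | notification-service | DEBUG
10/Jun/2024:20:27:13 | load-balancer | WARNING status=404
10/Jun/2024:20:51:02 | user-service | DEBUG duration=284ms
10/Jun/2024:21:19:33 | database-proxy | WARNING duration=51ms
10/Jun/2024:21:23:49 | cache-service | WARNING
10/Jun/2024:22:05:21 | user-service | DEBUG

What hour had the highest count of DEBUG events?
14

To find the peak hour:

1. Group all DEBUG events by hour
2. Count events in each hour
3. Find hour with maximum count
4. Peak hour: 14 (with 3 events)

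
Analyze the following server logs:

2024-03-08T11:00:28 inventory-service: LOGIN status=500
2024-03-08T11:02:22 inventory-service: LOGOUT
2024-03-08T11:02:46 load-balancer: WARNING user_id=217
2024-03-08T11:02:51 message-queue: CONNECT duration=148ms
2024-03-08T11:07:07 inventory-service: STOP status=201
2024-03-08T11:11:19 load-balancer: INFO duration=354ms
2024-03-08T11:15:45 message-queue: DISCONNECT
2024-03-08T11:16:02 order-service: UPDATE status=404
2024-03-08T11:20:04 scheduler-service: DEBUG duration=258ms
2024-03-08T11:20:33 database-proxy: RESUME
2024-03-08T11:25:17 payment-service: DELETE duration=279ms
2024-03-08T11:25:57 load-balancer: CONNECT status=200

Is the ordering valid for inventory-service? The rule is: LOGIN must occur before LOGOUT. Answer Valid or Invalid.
Valid

To validate ordering:

1. Required order: LOGIN → LOGOUT
2. Rule: LOGIN must occur before LOGOUT
3. Check actual order of events for inventory-service
4. Result: Valid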